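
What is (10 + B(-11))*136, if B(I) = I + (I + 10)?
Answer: -272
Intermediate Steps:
B(I) = 10 + 2*I (B(I) = I + (10 + I) = 10 + 2*I)
(10 + B(-11))*136 = (10 + (10 + 2*(-11)))*136 = (10 + (10 - 22))*136 = (10 - 12)*136 = -2*136 = -272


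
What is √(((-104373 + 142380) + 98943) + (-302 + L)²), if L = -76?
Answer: √279834 ≈ 528.99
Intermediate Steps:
√(((-104373 + 142380) + 98943) + (-302 + L)²) = √(((-104373 + 142380) + 98943) + (-302 - 76)²) = √((38007 + 98943) + (-378)²) = √(136950 + 142884) = √279834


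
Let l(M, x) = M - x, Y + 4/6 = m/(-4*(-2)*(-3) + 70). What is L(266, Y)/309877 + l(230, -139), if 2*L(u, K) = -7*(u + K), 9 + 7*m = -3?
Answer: 7889714228/21381513 ≈ 369.00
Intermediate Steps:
m = -12/7 (m = -9/7 + (⅐)*(-3) = -9/7 - 3/7 = -12/7 ≈ -1.7143)
Y = -340/483 (Y = -⅔ - 12/(7*(-4*(-2)*(-3) + 70)) = -⅔ - 12/(7*(8*(-3) + 70)) = -⅔ - 12/(7*(-24 + 70)) = -⅔ - 12/7/46 = -⅔ - 12/7*1/46 = -⅔ - 6/161 = -340/483 ≈ -0.70393)
L(u, K) = -7*K/2 - 7*u/2 (L(u, K) = (-7*(u + K))/2 = (-7*(K + u))/2 = (-7*K - 7*u)/2 = -7*K/2 - 7*u/2)
L(266, Y)/309877 + l(230, -139) = (-7/2*(-340/483) - 7/2*266)/309877 + (230 - 1*(-139)) = (170/69 - 931)*(1/309877) + (230 + 139) = -64069/69*1/309877 + 369 = -64069/21381513 + 369 = 7889714228/21381513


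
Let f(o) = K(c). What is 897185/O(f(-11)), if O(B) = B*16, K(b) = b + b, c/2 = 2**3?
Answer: 897185/512 ≈ 1752.3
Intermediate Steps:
c = 16 (c = 2*2**3 = 2*8 = 16)
K(b) = 2*b
f(o) = 32 (f(o) = 2*16 = 32)
O(B) = 16*B
897185/O(f(-11)) = 897185/((16*32)) = 897185/512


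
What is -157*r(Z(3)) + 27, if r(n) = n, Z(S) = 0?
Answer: 27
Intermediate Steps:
-157*r(Z(3)) + 27 = -157*0 + 27 = 0 + 27 = 27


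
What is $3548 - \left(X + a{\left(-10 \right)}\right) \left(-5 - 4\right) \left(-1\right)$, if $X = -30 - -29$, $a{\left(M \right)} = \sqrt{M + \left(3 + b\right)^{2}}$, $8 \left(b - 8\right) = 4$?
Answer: $3557 - \frac{9 \sqrt{489}}{2} \approx 3457.5$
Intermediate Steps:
$b = \frac{17}{2}$ ($b = 8 + \frac{1}{8} \cdot 4 = 8 + \frac{1}{2} = \frac{17}{2} \approx 8.5$)
$a{\left(M \right)} = \sqrt{\frac{529}{4} + M}$ ($a{\left(M \right)} = \sqrt{M + \left(3 + \frac{17}{2}\right)^{2}} = \sqrt{M + \left(\frac{23}{2}\right)^{2}} = \sqrt{M + \frac{529}{4}} = \sqrt{\frac{529}{4} + M}$)
$X = -1$ ($X = -30 + 29 = -1$)
$3548 - \left(X + a{\left(-10 \right)}\right) \left(-5 - 4\right) \left(-1\right) = 3548 - \left(-1 + \frac{\sqrt{529 + 4 \left(-10\right)}}{2}\right) \left(-5 - 4\right) \left(-1\right) = 3548 - \left(-1 + \frac{\sqrt{529 - 40}}{2}\right) \left(\left(-9\right) \left(-1\right)\right) = 3548 - \left(-1 + \frac{\sqrt{489}}{2}\right) 9 = 3548 - \left(-9 + \frac{9 \sqrt{489}}{2}\right) = 3548 + \left(9 - \frac{9 \sqrt{489}}{2}\right) = 3557 - \frac{9 \sqrt{489}}{2}$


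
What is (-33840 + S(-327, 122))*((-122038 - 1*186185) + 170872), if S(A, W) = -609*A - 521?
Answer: -22632972482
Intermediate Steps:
S(A, W) = -521 - 609*A
(-33840 + S(-327, 122))*((-122038 - 1*186185) + 170872) = (-33840 + (-521 - 609*(-327)))*((-122038 - 1*186185) + 170872) = (-33840 + (-521 + 199143))*((-122038 - 186185) + 170872) = (-33840 + 198622)*(-308223 + 170872) = 164782*(-137351) = -22632972482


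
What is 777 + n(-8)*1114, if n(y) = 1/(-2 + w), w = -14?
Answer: 5659/8 ≈ 707.38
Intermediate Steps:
n(y) = -1/16 (n(y) = 1/(-2 - 14) = 1/(-16) = -1/16)
777 + n(-8)*1114 = 777 - 1/16*1114 = 777 - 557/8 = 5659/8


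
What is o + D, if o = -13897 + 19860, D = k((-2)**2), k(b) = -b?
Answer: 5959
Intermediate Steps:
D = -4 (D = -1*(-2)**2 = -1*4 = -4)
o = 5963
o + D = 5963 - 4 = 5959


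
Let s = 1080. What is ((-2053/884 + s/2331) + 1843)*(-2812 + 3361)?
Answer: 231425603289/228956 ≈ 1.0108e+6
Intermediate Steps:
((-2053/884 + s/2331) + 1843)*(-2812 + 3361) = ((-2053/884 + 1080/2331) + 1843)*(-2812 + 3361) = ((-2053*1/884 + 1080*(1/2331)) + 1843)*549 = ((-2053/884 + 120/259) + 1843)*549 = (-425647/228956 + 1843)*549 = (421540261/228956)*549 = 231425603289/228956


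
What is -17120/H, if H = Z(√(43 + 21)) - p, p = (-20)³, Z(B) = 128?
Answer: -535/254 ≈ -2.1063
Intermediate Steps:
p = -8000
H = 8128 (H = 128 - 1*(-8000) = 128 + 8000 = 8128)
-17120/H = -17120/8128 = -17120*1/8128 = -535/254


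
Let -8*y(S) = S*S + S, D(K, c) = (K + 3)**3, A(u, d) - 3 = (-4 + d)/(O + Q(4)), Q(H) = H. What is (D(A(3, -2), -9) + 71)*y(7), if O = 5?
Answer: -42091/27 ≈ -1558.9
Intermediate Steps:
A(u, d) = 23/9 + d/9 (A(u, d) = 3 + (-4 + d)/(5 + 4) = 3 + (-4 + d)/9 = 3 + (-4 + d)*(1/9) = 3 + (-4/9 + d/9) = 23/9 + d/9)
D(K, c) = (3 + K)**3
y(S) = -S/8 - S**2/8 (y(S) = -(S*S + S)/8 = -(S**2 + S)/8 = -(S + S**2)/8 = -S/8 - S**2/8)
(D(A(3, -2), -9) + 71)*y(7) = ((3 + (23/9 + (1/9)*(-2)))**3 + 71)*(-1/8*7*(1 + 7)) = ((3 + (23/9 - 2/9))**3 + 71)*(-1/8*7*8) = ((3 + 7/3)**3 + 71)*(-7) = ((16/3)**3 + 71)*(-7) = (4096/27 + 71)*(-7) = (6013/27)*(-7) = -42091/27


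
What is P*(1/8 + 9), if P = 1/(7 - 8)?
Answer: -73/8 ≈ -9.1250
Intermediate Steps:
P = -1 (P = 1/(-1) = -1)
P*(1/8 + 9) = -(1/8 + 9) = -(⅛ + 9) = -1*73/8 = -73/8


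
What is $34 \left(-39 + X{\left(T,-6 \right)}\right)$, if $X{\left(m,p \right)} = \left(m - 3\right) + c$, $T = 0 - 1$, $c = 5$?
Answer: $-1292$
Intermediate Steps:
$T = -1$ ($T = 0 - 1 = -1$)
$X{\left(m,p \right)} = 2 + m$ ($X{\left(m,p \right)} = \left(m - 3\right) + 5 = \left(-3 + m\right) + 5 = 2 + m$)
$34 \left(-39 + X{\left(T,-6 \right)}\right) = 34 \left(-39 + \left(2 - 1\right)\right) = 34 \left(-39 + 1\right) = 34 \left(-38\right) = -1292$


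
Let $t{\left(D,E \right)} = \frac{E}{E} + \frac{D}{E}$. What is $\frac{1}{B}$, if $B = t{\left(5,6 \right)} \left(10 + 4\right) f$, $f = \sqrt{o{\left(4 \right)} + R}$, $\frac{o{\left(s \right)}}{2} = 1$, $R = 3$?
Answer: $\frac{3 \sqrt{5}}{385} \approx 0.017424$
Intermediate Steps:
$t{\left(D,E \right)} = 1 + \frac{D}{E}$
$o{\left(s \right)} = 2$ ($o{\left(s \right)} = 2 \cdot 1 = 2$)
$f = \sqrt{5}$ ($f = \sqrt{2 + 3} = \sqrt{5} \approx 2.2361$)
$B = \frac{77 \sqrt{5}}{3}$ ($B = \frac{5 + 6}{6} \left(10 + 4\right) \sqrt{5} = \frac{1}{6} \cdot 11 \cdot 14 \sqrt{5} = \frac{11 \cdot 14 \sqrt{5}}{6} = \frac{77 \sqrt{5}}{3} \approx 57.392$)
$\frac{1}{B} = \frac{1}{\frac{77}{3} \sqrt{5}} = \frac{3 \sqrt{5}}{385}$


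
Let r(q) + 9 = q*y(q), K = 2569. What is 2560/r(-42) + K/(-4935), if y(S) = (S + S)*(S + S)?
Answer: -36856429/69644835 ≈ -0.52921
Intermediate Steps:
y(S) = 4*S**2 (y(S) = (2*S)*(2*S) = 4*S**2)
r(q) = -9 + 4*q**3 (r(q) = -9 + q*(4*q**2) = -9 + 4*q**3)
2560/r(-42) + K/(-4935) = 2560/(-9 + 4*(-42)**3) + 2569/(-4935) = 2560/(-9 + 4*(-74088)) + 2569*(-1/4935) = 2560/(-9 - 296352) - 367/705 = 2560/(-296361) - 367/705 = 2560*(-1/296361) - 367/705 = -2560/296361 - 367/705 = -36856429/69644835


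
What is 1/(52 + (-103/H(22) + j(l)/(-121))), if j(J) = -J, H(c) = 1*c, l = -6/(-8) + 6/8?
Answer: 121/5727 ≈ 0.021128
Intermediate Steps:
l = 3/2 (l = -6*(-1/8) + 6*(1/8) = 3/4 + 3/4 = 3/2 ≈ 1.5000)
H(c) = c
1/(52 + (-103/H(22) + j(l)/(-121))) = 1/(52 + (-103/22 - 1*3/2/(-121))) = 1/(52 + (-103*1/22 - 3/2*(-1/121))) = 1/(52 + (-103/22 + 3/242)) = 1/(52 - 565/121) = 1/(5727/121) = 121/5727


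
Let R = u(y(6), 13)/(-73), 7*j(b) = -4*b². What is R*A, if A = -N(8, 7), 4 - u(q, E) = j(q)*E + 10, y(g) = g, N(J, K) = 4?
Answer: 7320/511 ≈ 14.325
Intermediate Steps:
j(b) = -4*b²/7 (j(b) = (-4*b²)/7 = -4*b²/7)
u(q, E) = -6 + 4*E*q²/7 (u(q, E) = 4 - ((-4*q²/7)*E + 10) = 4 - (-4*E*q²/7 + 10) = 4 - (10 - 4*E*q²/7) = 4 + (-10 + 4*E*q²/7) = -6 + 4*E*q²/7)
R = -1830/511 (R = (-6 + (4/7)*13*6²)/(-73) = (-6 + (4/7)*13*36)*(-1/73) = (-6 + 1872/7)*(-1/73) = (1830/7)*(-1/73) = -1830/511 ≈ -3.5812)
A = -4 (A = -1*4 = -4)
R*A = -1830/511*(-4) = 7320/511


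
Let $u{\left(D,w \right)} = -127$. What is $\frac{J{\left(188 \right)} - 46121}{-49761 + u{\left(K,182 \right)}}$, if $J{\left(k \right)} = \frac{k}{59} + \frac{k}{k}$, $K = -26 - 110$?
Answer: $\frac{680223}{735848} \approx 0.92441$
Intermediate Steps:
$K = -136$
$J{\left(k \right)} = 1 + \frac{k}{59}$ ($J{\left(k \right)} = k \frac{1}{59} + 1 = \frac{k}{59} + 1 = 1 + \frac{k}{59}$)
$\frac{J{\left(188 \right)} - 46121}{-49761 + u{\left(K,182 \right)}} = \frac{\left(1 + \frac{1}{59} \cdot 188\right) - 46121}{-49761 - 127} = \frac{\left(1 + \frac{188}{59}\right) - 46121}{-49888} = \left(\frac{247}{59} - 46121\right) \left(- \frac{1}{49888}\right) = \left(- \frac{2720892}{59}\right) \left(- \frac{1}{49888}\right) = \frac{680223}{735848}$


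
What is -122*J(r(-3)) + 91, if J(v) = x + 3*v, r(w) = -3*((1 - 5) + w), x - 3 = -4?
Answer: -7473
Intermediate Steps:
x = -1 (x = 3 - 4 = -1)
r(w) = 12 - 3*w (r(w) = -3*(-4 + w) = 12 - 3*w)
J(v) = -1 + 3*v
-122*J(r(-3)) + 91 = -122*(-1 + 3*(12 - 3*(-3))) + 91 = -122*(-1 + 3*(12 + 9)) + 91 = -122*(-1 + 3*21) + 91 = -122*(-1 + 63) + 91 = -122*62 + 91 = -7564 + 91 = -7473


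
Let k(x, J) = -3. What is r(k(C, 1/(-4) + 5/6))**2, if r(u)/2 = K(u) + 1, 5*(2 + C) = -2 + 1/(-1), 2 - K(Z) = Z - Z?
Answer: 36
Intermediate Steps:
K(Z) = 2 (K(Z) = 2 - (Z - Z) = 2 - 1*0 = 2 + 0 = 2)
C = -13/5 (C = -2 + (-2 + 1/(-1))/5 = -2 + (-2 - 1)/5 = -2 + (1/5)*(-3) = -2 - 3/5 = -13/5 ≈ -2.6000)
r(u) = 6 (r(u) = 2*(2 + 1) = 2*3 = 6)
r(k(C, 1/(-4) + 5/6))**2 = 6**2 = 36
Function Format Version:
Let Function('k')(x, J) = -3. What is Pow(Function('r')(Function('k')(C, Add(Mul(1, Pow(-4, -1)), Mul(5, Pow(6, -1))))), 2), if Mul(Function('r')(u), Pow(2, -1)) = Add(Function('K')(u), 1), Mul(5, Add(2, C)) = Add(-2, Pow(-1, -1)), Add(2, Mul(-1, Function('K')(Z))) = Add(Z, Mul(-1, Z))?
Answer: 36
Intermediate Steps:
Function('K')(Z) = 2 (Function('K')(Z) = Add(2, Mul(-1, Add(Z, Mul(-1, Z)))) = Add(2, Mul(-1, 0)) = Add(2, 0) = 2)
C = Rational(-13, 5) (C = Add(-2, Mul(Rational(1, 5), Add(-2, Pow(-1, -1)))) = Add(-2, Mul(Rational(1, 5), Add(-2, -1))) = Add(-2, Mul(Rational(1, 5), -3)) = Add(-2, Rational(-3, 5)) = Rational(-13, 5) ≈ -2.6000)
Function('r')(u) = 6 (Function('r')(u) = Mul(2, Add(2, 1)) = Mul(2, 3) = 6)
Pow(Function('r')(Function('k')(C, Add(Mul(1, Pow(-4, -1)), Mul(5, Pow(6, -1))))), 2) = Pow(6, 2) = 36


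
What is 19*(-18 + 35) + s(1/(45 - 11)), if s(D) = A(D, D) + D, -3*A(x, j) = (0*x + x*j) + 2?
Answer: 372651/1156 ≈ 322.36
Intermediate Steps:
A(x, j) = -⅔ - j*x/3 (A(x, j) = -((0*x + x*j) + 2)/3 = -((0 + j*x) + 2)/3 = -(j*x + 2)/3 = -(2 + j*x)/3 = -⅔ - j*x/3)
s(D) = -⅔ + D - D²/3 (s(D) = (-⅔ - D*D/3) + D = (-⅔ - D²/3) + D = -⅔ + D - D²/3)
19*(-18 + 35) + s(1/(45 - 11)) = 19*(-18 + 35) + (-⅔ + 1/(45 - 11) - 1/(3*(45 - 11)²)) = 19*17 + (-⅔ + 1/34 - (1/34)²/3) = 323 + (-⅔ + 1/34 - (1/34)²/3) = 323 + (-⅔ + 1/34 - ⅓*1/1156) = 323 + (-⅔ + 1/34 - 1/3468) = 323 - 737/1156 = 372651/1156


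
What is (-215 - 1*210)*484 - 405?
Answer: -206105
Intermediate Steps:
(-215 - 1*210)*484 - 405 = (-215 - 210)*484 - 405 = -425*484 - 405 = -205700 - 405 = -206105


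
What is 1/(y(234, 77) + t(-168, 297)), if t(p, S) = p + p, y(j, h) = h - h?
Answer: -1/336 ≈ -0.0029762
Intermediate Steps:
y(j, h) = 0
t(p, S) = 2*p
1/(y(234, 77) + t(-168, 297)) = 1/(0 + 2*(-168)) = 1/(0 - 336) = 1/(-336) = -1/336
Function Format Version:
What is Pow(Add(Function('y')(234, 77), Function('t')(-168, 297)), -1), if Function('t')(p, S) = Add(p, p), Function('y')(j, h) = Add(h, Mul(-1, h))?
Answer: Rational(-1, 336) ≈ -0.0029762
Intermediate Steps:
Function('y')(j, h) = 0
Function('t')(p, S) = Mul(2, p)
Pow(Add(Function('y')(234, 77), Function('t')(-168, 297)), -1) = Pow(Add(0, Mul(2, -168)), -1) = Pow(Add(0, -336), -1) = Pow(-336, -1) = Rational(-1, 336)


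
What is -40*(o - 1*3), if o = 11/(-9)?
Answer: 1520/9 ≈ 168.89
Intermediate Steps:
o = -11/9 (o = 11*(-1/9) = -11/9 ≈ -1.2222)
-40*(o - 1*3) = -40*(-11/9 - 1*3) = -40*(-11/9 - 3) = -40*(-38/9) = 1520/9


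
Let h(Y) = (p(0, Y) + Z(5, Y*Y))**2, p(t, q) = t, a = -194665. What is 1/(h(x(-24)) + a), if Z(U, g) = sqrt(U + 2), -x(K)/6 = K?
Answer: -1/194658 ≈ -5.1372e-6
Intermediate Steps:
x(K) = -6*K
Z(U, g) = sqrt(2 + U)
h(Y) = 7 (h(Y) = (0 + sqrt(2 + 5))**2 = (0 + sqrt(7))**2 = (sqrt(7))**2 = 7)
1/(h(x(-24)) + a) = 1/(7 - 194665) = 1/(-194658) = -1/194658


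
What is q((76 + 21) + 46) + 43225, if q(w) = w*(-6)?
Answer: 42367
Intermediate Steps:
q(w) = -6*w
q((76 + 21) + 46) + 43225 = -6*((76 + 21) + 46) + 43225 = -6*(97 + 46) + 43225 = -6*143 + 43225 = -858 + 43225 = 42367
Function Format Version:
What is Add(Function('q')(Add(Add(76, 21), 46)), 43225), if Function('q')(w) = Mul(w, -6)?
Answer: 42367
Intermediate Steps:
Function('q')(w) = Mul(-6, w)
Add(Function('q')(Add(Add(76, 21), 46)), 43225) = Add(Mul(-6, Add(Add(76, 21), 46)), 43225) = Add(Mul(-6, Add(97, 46)), 43225) = Add(Mul(-6, 143), 43225) = Add(-858, 43225) = 42367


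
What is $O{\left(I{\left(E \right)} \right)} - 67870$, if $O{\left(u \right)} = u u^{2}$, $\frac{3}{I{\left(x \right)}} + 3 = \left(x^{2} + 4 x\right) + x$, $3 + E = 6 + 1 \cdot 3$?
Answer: $- \frac{628544069}{9261} \approx -67870.0$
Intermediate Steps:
$E = 6$ ($E = -3 + \left(6 + 1 \cdot 3\right) = -3 + \left(6 + 3\right) = -3 + 9 = 6$)
$I{\left(x \right)} = \frac{3}{-3 + x^{2} + 5 x}$ ($I{\left(x \right)} = \frac{3}{-3 + \left(\left(x^{2} + 4 x\right) + x\right)} = \frac{3}{-3 + \left(x^{2} + 5 x\right)} = \frac{3}{-3 + x^{2} + 5 x}$)
$O{\left(u \right)} = u^{3}$
$O{\left(I{\left(E \right)} \right)} - 67870 = \left(\frac{3}{-3 + 6^{2} + 5 \cdot 6}\right)^{3} - 67870 = \left(\frac{3}{-3 + 36 + 30}\right)^{3} - 67870 = \left(\frac{3}{63}\right)^{3} - 67870 = \left(3 \cdot \frac{1}{63}\right)^{3} - 67870 = \left(\frac{1}{21}\right)^{3} - 67870 = \frac{1}{9261} - 67870 = - \frac{628544069}{9261}$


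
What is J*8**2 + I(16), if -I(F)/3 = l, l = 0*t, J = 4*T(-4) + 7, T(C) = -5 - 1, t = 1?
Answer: -1088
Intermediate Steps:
T(C) = -6
J = -17 (J = 4*(-6) + 7 = -24 + 7 = -17)
l = 0 (l = 0*1 = 0)
I(F) = 0 (I(F) = -3*0 = 0)
J*8**2 + I(16) = -17*8**2 + 0 = -17*64 + 0 = -1088 + 0 = -1088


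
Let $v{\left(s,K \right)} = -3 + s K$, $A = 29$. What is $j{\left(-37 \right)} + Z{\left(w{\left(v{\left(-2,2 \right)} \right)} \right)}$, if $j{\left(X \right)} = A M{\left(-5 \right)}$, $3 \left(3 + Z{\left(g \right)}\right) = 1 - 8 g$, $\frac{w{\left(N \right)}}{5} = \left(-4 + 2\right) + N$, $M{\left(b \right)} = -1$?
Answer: $\frac{265}{3} \approx 88.333$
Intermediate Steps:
$v{\left(s,K \right)} = -3 + K s$
$w{\left(N \right)} = -10 + 5 N$ ($w{\left(N \right)} = 5 \left(\left(-4 + 2\right) + N\right) = 5 \left(-2 + N\right) = -10 + 5 N$)
$Z{\left(g \right)} = - \frac{8}{3} - \frac{8 g}{3}$ ($Z{\left(g \right)} = -3 + \frac{1 - 8 g}{3} = -3 - \left(- \frac{1}{3} + \frac{8 g}{3}\right) = - \frac{8}{3} - \frac{8 g}{3}$)
$j{\left(X \right)} = -29$ ($j{\left(X \right)} = 29 \left(-1\right) = -29$)
$j{\left(-37 \right)} + Z{\left(w{\left(v{\left(-2,2 \right)} \right)} \right)} = -29 - \left(\frac{8}{3} + \frac{8 \left(-10 + 5 \left(-3 + 2 \left(-2\right)\right)\right)}{3}\right) = -29 - \left(\frac{8}{3} + \frac{8 \left(-10 + 5 \left(-3 - 4\right)\right)}{3}\right) = -29 - \left(\frac{8}{3} + \frac{8 \left(-10 + 5 \left(-7\right)\right)}{3}\right) = -29 - \left(\frac{8}{3} + \frac{8 \left(-10 - 35\right)}{3}\right) = -29 - - \frac{352}{3} = -29 + \left(- \frac{8}{3} + 120\right) = -29 + \frac{352}{3} = \frac{265}{3}$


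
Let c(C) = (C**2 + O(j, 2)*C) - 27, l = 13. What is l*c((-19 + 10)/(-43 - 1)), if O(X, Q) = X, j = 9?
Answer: -632151/1936 ≈ -326.52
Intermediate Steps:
c(C) = -27 + C**2 + 9*C (c(C) = (C**2 + 9*C) - 27 = -27 + C**2 + 9*C)
l*c((-19 + 10)/(-43 - 1)) = 13*(-27 + ((-19 + 10)/(-43 - 1))**2 + 9*((-19 + 10)/(-43 - 1))) = 13*(-27 + (-9/(-44))**2 + 9*(-9/(-44))) = 13*(-27 + (-9*(-1/44))**2 + 9*(-9*(-1/44))) = 13*(-27 + (9/44)**2 + 9*(9/44)) = 13*(-27 + 81/1936 + 81/44) = 13*(-48627/1936) = -632151/1936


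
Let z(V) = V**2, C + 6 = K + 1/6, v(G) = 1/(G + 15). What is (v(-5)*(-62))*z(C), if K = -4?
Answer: -107911/180 ≈ -599.51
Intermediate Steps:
v(G) = 1/(15 + G)
C = -59/6 (C = -6 + (-4 + 1/6) = -6 - 23/6 = -59/6 ≈ -9.8333)
(v(-5)*(-62))*z(C) = (-62/(15 - 5))*(-59/6)**2 = (-62/10)*(3481/36) = ((1/10)*(-62))*(3481/36) = -31/5*3481/36 = -107911/180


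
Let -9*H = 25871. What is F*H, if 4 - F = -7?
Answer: -284581/9 ≈ -31620.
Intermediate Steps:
F = 11 (F = 4 - 1*(-7) = 4 + 7 = 11)
H = -25871/9 (H = -⅑*25871 = -25871/9 ≈ -2874.6)
F*H = 11*(-25871/9) = -284581/9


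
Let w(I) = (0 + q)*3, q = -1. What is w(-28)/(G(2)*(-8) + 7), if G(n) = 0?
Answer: -3/7 ≈ -0.42857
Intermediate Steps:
w(I) = -3 (w(I) = (0 - 1)*3 = -1*3 = -3)
w(-28)/(G(2)*(-8) + 7) = -3/(0*(-8) + 7) = -3/(0 + 7) = -3/7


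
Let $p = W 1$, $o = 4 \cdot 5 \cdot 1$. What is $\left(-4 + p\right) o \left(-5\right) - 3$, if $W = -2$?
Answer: $597$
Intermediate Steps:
$o = 20$ ($o = 20 \cdot 1 = 20$)
$p = -2$ ($p = \left(-2\right) 1 = -2$)
$\left(-4 + p\right) o \left(-5\right) - 3 = \left(-4 - 2\right) 20 \left(-5\right) - 3 = \left(-6\right) 20 \left(-5\right) - 3 = \left(-120\right) \left(-5\right) - 3 = 600 - 3 = 597$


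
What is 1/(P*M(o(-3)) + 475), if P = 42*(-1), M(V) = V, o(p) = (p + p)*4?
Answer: 1/1483 ≈ 0.00067431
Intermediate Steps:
o(p) = 8*p (o(p) = (2*p)*4 = 8*p)
P = -42
1/(P*M(o(-3)) + 475) = 1/(-336*(-3) + 475) = 1/(-42*(-24) + 475) = 1/(1008 + 475) = 1/1483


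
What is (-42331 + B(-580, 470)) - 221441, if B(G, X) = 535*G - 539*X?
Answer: -827402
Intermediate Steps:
B(G, X) = -539*X + 535*G
(-42331 + B(-580, 470)) - 221441 = (-42331 + (-539*470 + 535*(-580))) - 221441 = (-42331 + (-253330 - 310300)) - 221441 = (-42331 - 563630) - 221441 = -605961 - 221441 = -827402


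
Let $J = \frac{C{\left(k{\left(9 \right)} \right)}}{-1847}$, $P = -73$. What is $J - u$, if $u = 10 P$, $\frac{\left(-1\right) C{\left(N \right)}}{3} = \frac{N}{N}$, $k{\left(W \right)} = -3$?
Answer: $\frac{1348313}{1847} \approx 730.0$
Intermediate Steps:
$C{\left(N \right)} = -3$ ($C{\left(N \right)} = - 3 \frac{N}{N} = \left(-3\right) 1 = -3$)
$J = \frac{3}{1847}$ ($J = - \frac{3}{-1847} = \left(-3\right) \left(- \frac{1}{1847}\right) = \frac{3}{1847} \approx 0.0016243$)
$u = -730$ ($u = 10 \left(-73\right) = -730$)
$J - u = \frac{3}{1847} - -730 = \frac{3}{1847} + 730 = \frac{1348313}{1847}$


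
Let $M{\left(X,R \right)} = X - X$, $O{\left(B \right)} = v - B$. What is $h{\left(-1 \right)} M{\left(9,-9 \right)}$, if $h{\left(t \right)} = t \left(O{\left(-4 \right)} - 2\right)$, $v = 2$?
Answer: $0$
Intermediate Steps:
$O{\left(B \right)} = 2 - B$
$M{\left(X,R \right)} = 0$
$h{\left(t \right)} = 4 t$ ($h{\left(t \right)} = t \left(\left(2 - -4\right) - 2\right) = t \left(\left(2 + 4\right) - 2\right) = t \left(6 - 2\right) = t 4 = 4 t$)
$h{\left(-1 \right)} M{\left(9,-9 \right)} = 4 \left(-1\right) 0 = \left(-4\right) 0 = 0$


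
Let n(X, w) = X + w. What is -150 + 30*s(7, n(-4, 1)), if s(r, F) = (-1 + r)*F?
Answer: -690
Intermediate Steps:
s(r, F) = F*(-1 + r)
-150 + 30*s(7, n(-4, 1)) = -150 + 30*((-4 + 1)*(-1 + 7)) = -150 + 30*(-3*6) = -150 + 30*(-18) = -150 - 540 = -690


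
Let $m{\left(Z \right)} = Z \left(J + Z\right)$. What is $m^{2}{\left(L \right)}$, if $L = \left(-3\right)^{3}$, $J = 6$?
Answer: $321489$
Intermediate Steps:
$L = -27$
$m{\left(Z \right)} = Z \left(6 + Z\right)$
$m^{2}{\left(L \right)} = \left(- 27 \left(6 - 27\right)\right)^{2} = \left(\left(-27\right) \left(-21\right)\right)^{2} = 567^{2} = 321489$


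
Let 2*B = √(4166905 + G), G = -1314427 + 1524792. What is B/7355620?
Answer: √4377270/14711240 ≈ 0.00014222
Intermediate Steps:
G = 210365
B = √4377270/2 (B = √(4166905 + 210365)/2 = √4377270/2 ≈ 1046.1)
B/7355620 = (√4377270/2)/7355620 = (√4377270/2)*(1/7355620) = √4377270/14711240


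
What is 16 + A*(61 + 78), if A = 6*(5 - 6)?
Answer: -818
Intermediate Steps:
A = -6 (A = 6*(-1) = -6)
16 + A*(61 + 78) = 16 - 6*(61 + 78) = 16 - 6*139 = 16 - 834 = -818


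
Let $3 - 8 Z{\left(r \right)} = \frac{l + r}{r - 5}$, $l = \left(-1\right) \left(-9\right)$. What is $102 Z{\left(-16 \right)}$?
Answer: $34$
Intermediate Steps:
$l = 9$
$Z{\left(r \right)} = \frac{3}{8} - \frac{9 + r}{8 \left(-5 + r\right)}$ ($Z{\left(r \right)} = \frac{3}{8} - \frac{\left(9 + r\right) \frac{1}{r - 5}}{8} = \frac{3}{8} - \frac{\left(9 + r\right) \frac{1}{-5 + r}}{8} = \frac{3}{8} - \frac{\frac{1}{-5 + r} \left(9 + r\right)}{8} = \frac{3}{8} - \frac{9 + r}{8 \left(-5 + r\right)}$)
$102 Z{\left(-16 \right)} = 102 \frac{-12 - 16}{4 \left(-5 - 16\right)} = 102 \cdot \frac{1}{4} \frac{1}{-21} \left(-28\right) = 102 \cdot \frac{1}{4} \left(- \frac{1}{21}\right) \left(-28\right) = 102 \cdot \frac{1}{3} = 34$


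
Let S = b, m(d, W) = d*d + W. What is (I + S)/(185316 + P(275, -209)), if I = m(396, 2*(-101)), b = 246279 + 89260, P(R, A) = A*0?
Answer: 164051/61772 ≈ 2.6558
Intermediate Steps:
P(R, A) = 0
m(d, W) = W + d² (m(d, W) = d² + W = W + d²)
b = 335539
I = 156614 (I = 2*(-101) + 396² = -202 + 156816 = 156614)
S = 335539
(I + S)/(185316 + P(275, -209)) = (156614 + 335539)/(185316 + 0) = 492153/185316 = 492153*(1/185316) = 164051/61772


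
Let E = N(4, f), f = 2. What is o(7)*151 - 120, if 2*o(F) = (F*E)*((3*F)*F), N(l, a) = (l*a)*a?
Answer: 1242912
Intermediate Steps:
N(l, a) = l*a**2 (N(l, a) = (a*l)*a = l*a**2)
E = 16 (E = 4*2**2 = 4*4 = 16)
o(F) = 24*F**3 (o(F) = ((F*16)*((3*F)*F))/2 = ((16*F)*(3*F**2))/2 = (48*F**3)/2 = 24*F**3)
o(7)*151 - 120 = (24*7**3)*151 - 120 = (24*343)*151 - 120 = 8232*151 - 120 = 1243032 - 120 = 1242912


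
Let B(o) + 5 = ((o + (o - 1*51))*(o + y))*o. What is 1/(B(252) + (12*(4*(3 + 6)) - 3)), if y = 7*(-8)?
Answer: 1/22375000 ≈ 4.4693e-8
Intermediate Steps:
y = -56
B(o) = -5 + o*(-56 + o)*(-51 + 2*o) (B(o) = -5 + ((o + (o - 1*51))*(o - 56))*o = -5 + ((o + (o - 51))*(-56 + o))*o = -5 + ((o + (-51 + o))*(-56 + o))*o = -5 + ((-51 + 2*o)*(-56 + o))*o = -5 + ((-56 + o)*(-51 + 2*o))*o = -5 + o*(-56 + o)*(-51 + 2*o))
1/(B(252) + (12*(4*(3 + 6)) - 3)) = 1/((-5 - 163*252**2 + 2*252**3 + 2856*252) + (12*(4*(3 + 6)) - 3)) = 1/((-5 - 163*63504 + 2*16003008 + 719712) + (12*(4*9) - 3)) = 1/((-5 - 10351152 + 32006016 + 719712) + (12*36 - 3)) = 1/(22374571 + (432 - 3)) = 1/(22374571 + 429) = 1/22375000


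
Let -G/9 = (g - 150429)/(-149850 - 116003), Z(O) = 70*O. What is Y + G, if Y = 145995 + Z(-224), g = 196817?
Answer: 34645051187/265853 ≈ 1.3032e+5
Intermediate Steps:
Y = 130315 (Y = 145995 + 70*(-224) = 145995 - 15680 = 130315)
G = 417492/265853 (G = -9*(196817 - 150429)/(-149850 - 116003) = -417492/(-265853) = -417492*(-1)/265853 = -9*(-46388/265853) = 417492/265853 ≈ 1.5704)
Y + G = 130315 + 417492/265853 = 34645051187/265853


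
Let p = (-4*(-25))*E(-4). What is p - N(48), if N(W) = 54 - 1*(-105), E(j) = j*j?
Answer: 1441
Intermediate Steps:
E(j) = j**2
N(W) = 159 (N(W) = 54 + 105 = 159)
p = 1600 (p = -4*(-25)*(-4)**2 = 100*16 = 1600)
p - N(48) = 1600 - 1*159 = 1600 - 159 = 1441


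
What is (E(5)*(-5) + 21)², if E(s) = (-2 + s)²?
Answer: 576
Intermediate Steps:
(E(5)*(-5) + 21)² = ((-2 + 5)²*(-5) + 21)² = (3²*(-5) + 21)² = (9*(-5) + 21)² = (-45 + 21)² = (-24)² = 576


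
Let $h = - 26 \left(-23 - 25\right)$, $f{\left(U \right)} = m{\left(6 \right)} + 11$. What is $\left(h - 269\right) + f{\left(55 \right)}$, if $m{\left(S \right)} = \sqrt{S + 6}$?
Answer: $990 + 2 \sqrt{3} \approx 993.46$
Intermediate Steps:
$m{\left(S \right)} = \sqrt{6 + S}$
$f{\left(U \right)} = 11 + 2 \sqrt{3}$ ($f{\left(U \right)} = \sqrt{6 + 6} + 11 = \sqrt{12} + 11 = 2 \sqrt{3} + 11 = 11 + 2 \sqrt{3}$)
$h = 1248$ ($h = - 26 \left(-23 - 25\right) = \left(-26\right) \left(-48\right) = 1248$)
$\left(h - 269\right) + f{\left(55 \right)} = \left(1248 - 269\right) + \left(11 + 2 \sqrt{3}\right) = 979 + \left(11 + 2 \sqrt{3}\right) = 990 + 2 \sqrt{3}$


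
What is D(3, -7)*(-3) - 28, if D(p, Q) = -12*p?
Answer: 80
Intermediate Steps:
D(3, -7)*(-3) - 28 = -12*3*(-3) - 28 = -36*(-3) - 28 = 108 - 28 = 80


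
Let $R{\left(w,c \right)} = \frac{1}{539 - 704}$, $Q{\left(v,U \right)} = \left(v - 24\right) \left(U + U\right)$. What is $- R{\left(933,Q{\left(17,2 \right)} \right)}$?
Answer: $\frac{1}{165} \approx 0.0060606$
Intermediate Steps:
$Q{\left(v,U \right)} = 2 U \left(-24 + v\right)$ ($Q{\left(v,U \right)} = \left(-24 + v\right) 2 U = 2 U \left(-24 + v\right)$)
$R{\left(w,c \right)} = - \frac{1}{165}$ ($R{\left(w,c \right)} = \frac{1}{-165} = - \frac{1}{165}$)
$- R{\left(933,Q{\left(17,2 \right)} \right)} = \left(-1\right) \left(- \frac{1}{165}\right) = \frac{1}{165}$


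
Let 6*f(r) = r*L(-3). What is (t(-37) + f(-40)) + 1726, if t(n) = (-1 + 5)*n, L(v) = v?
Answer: 1598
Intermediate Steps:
t(n) = 4*n
f(r) = -r/2 (f(r) = (r*(-3))/6 = (-3*r)/6 = -r/2)
(t(-37) + f(-40)) + 1726 = (4*(-37) - ½*(-40)) + 1726 = (-148 + 20) + 1726 = -128 + 1726 = 1598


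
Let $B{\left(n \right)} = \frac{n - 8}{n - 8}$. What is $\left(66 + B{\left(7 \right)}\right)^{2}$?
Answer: $4489$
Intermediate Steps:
$B{\left(n \right)} = 1$ ($B{\left(n \right)} = \frac{-8 + n}{-8 + n} = 1$)
$\left(66 + B{\left(7 \right)}\right)^{2} = \left(66 + 1\right)^{2} = 67^{2} = 4489$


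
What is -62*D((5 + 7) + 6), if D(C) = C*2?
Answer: -2232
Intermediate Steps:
D(C) = 2*C
-62*D((5 + 7) + 6) = -124*((5 + 7) + 6) = -124*(12 + 6) = -124*18 = -62*36 = -2232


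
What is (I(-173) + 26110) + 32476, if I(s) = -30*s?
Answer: 63776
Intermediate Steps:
(I(-173) + 26110) + 32476 = (-30*(-173) + 26110) + 32476 = (5190 + 26110) + 32476 = 31300 + 32476 = 63776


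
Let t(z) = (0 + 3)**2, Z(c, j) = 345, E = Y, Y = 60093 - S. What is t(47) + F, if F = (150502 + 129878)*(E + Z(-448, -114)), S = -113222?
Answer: 48690790809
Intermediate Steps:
Y = 173315 (Y = 60093 - 1*(-113222) = 60093 + 113222 = 173315)
E = 173315
t(z) = 9 (t(z) = 3**2 = 9)
F = 48690790800 (F = (150502 + 129878)*(173315 + 345) = 280380*173660 = 48690790800)
t(47) + F = 9 + 48690790800 = 48690790809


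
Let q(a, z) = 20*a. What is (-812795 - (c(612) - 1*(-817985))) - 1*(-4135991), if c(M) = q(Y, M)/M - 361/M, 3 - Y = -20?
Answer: 170354337/68 ≈ 2.5052e+6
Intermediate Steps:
Y = 23 (Y = 3 - 1*(-20) = 3 + 20 = 23)
c(M) = 99/M (c(M) = (20*23)/M - 361/M = 460/M - 361/M = 99/M)
(-812795 - (c(612) - 1*(-817985))) - 1*(-4135991) = (-812795 - (99/612 - 1*(-817985))) - 1*(-4135991) = (-812795 - (99*(1/612) + 817985)) + 4135991 = (-812795 - (11/68 + 817985)) + 4135991 = (-812795 - 1*55622991/68) + 4135991 = (-812795 - 55622991/68) + 4135991 = -110893051/68 + 4135991 = 170354337/68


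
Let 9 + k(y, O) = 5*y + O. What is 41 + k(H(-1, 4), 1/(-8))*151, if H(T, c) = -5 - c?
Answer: -65055/8 ≈ -8131.9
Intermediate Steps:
k(y, O) = -9 + O + 5*y (k(y, O) = -9 + (5*y + O) = -9 + (O + 5*y) = -9 + O + 5*y)
41 + k(H(-1, 4), 1/(-8))*151 = 41 + (-9 + 1/(-8) + 5*(-5 - 1*4))*151 = 41 + (-9 - 1/8 + 5*(-5 - 4))*151 = 41 + (-9 - 1/8 + 5*(-9))*151 = 41 + (-9 - 1/8 - 45)*151 = 41 - 433/8*151 = 41 - 65383/8 = -65055/8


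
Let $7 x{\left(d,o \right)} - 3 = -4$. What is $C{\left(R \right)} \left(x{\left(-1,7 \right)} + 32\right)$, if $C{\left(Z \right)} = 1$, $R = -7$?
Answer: $\frac{223}{7} \approx 31.857$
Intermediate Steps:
$x{\left(d,o \right)} = - \frac{1}{7}$ ($x{\left(d,o \right)} = \frac{3}{7} + \frac{1}{7} \left(-4\right) = \frac{3}{7} - \frac{4}{7} = - \frac{1}{7}$)
$C{\left(R \right)} \left(x{\left(-1,7 \right)} + 32\right) = 1 \left(- \frac{1}{7} + 32\right) = 1 \cdot \frac{223}{7} = \frac{223}{7}$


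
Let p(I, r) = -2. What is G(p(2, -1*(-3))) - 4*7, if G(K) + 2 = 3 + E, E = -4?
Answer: -31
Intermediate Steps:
G(K) = -3 (G(K) = -2 + (3 - 4) = -2 - 1 = -3)
G(p(2, -1*(-3))) - 4*7 = -3 - 4*7 = -3 - 28 = -31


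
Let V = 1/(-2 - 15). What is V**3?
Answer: -1/4913 ≈ -0.00020354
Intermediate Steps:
V = -1/17 (V = 1/(-17) = -1/17 ≈ -0.058824)
V**3 = (-1/17)**3 = -1/4913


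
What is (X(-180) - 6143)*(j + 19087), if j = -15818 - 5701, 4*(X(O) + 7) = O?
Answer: 15066240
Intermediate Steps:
X(O) = -7 + O/4
j = -21519
(X(-180) - 6143)*(j + 19087) = ((-7 + (¼)*(-180)) - 6143)*(-21519 + 19087) = ((-7 - 45) - 6143)*(-2432) = (-52 - 6143)*(-2432) = -6195*(-2432) = 15066240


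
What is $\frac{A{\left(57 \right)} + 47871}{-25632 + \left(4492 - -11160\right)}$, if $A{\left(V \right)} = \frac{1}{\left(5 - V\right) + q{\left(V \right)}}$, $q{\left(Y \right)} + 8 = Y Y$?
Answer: $- \frac{7633031}{1591311} \approx -4.7967$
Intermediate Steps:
$q{\left(Y \right)} = -8 + Y^{2}$ ($q{\left(Y \right)} = -8 + Y Y = -8 + Y^{2}$)
$A{\left(V \right)} = \frac{1}{-3 + V^{2} - V}$ ($A{\left(V \right)} = \frac{1}{\left(5 - V\right) + \left(-8 + V^{2}\right)} = \frac{1}{-3 + V^{2} - V}$)
$\frac{A{\left(57 \right)} + 47871}{-25632 + \left(4492 - -11160\right)} = \frac{\frac{1}{-3 + 57^{2} - 57} + 47871}{-25632 + \left(4492 - -11160\right)} = \frac{\frac{1}{-3 + 3249 - 57} + 47871}{-25632 + \left(4492 + 11160\right)} = \frac{\frac{1}{3189} + 47871}{-25632 + 15652} = \frac{\frac{1}{3189} + 47871}{-9980} = \frac{152660620}{3189} \left(- \frac{1}{9980}\right) = - \frac{7633031}{1591311}$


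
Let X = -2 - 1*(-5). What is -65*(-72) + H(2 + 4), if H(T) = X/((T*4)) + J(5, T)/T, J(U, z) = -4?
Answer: 112307/24 ≈ 4679.5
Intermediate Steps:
X = 3 (X = -2 + 5 = 3)
H(T) = -13/(4*T) (H(T) = 3/((T*4)) - 4/T = 3/((4*T)) - 4/T = 3*(1/(4*T)) - 4/T = 3/(4*T) - 4/T = -13/(4*T))
-65*(-72) + H(2 + 4) = -65*(-72) - 13/(4*(2 + 4)) = 4680 - 13/4/6 = 4680 - 13/4*1/6 = 4680 - 13/24 = 112307/24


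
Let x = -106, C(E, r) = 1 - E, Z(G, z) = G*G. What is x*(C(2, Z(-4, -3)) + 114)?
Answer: -11978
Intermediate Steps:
Z(G, z) = G**2
x*(C(2, Z(-4, -3)) + 114) = -106*((1 - 1*2) + 114) = -106*((1 - 2) + 114) = -106*(-1 + 114) = -106*113 = -11978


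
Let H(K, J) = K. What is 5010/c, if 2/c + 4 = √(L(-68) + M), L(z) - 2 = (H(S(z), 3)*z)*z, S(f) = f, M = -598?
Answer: -10020 + 5010*I*√78757 ≈ -10020.0 + 1.406e+6*I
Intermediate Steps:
L(z) = 2 + z³ (L(z) = 2 + (z*z)*z = 2 + z²*z = 2 + z³)
c = 2/(-4 + 2*I*√78757) (c = 2/(-4 + √((2 + (-68)³) - 598)) = 2/(-4 + √((2 - 314432) - 598)) = 2/(-4 + √(-314430 - 598)) = 2/(-4 + √(-315028)) = 2/(-4 + 2*I*√78757) ≈ -2.5393e-5 - 0.0035631*I)
5010/c = 5010/(-2/78761 - I*√78757/78761)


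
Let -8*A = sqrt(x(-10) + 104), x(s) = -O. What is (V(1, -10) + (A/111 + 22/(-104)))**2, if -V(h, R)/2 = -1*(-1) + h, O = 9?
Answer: 2363725979/133263936 + 73*sqrt(95)/7696 ≈ 17.830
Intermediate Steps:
x(s) = -9 (x(s) = -1*9 = -9)
V(h, R) = -2 - 2*h (V(h, R) = -2*(-1*(-1) + h) = -2*(1 + h) = -2 - 2*h)
A = -sqrt(95)/8 (A = -sqrt(-9 + 104)/8 = -sqrt(95)/8 ≈ -1.2183)
(V(1, -10) + (A/111 + 22/(-104)))**2 = ((-2 - 2*1) + (-sqrt(95)/8/111 + 22/(-104)))**2 = ((-2 - 2) + (-sqrt(95)/8*(1/111) + 22*(-1/104)))**2 = (-4 + (-sqrt(95)/888 - 11/52))**2 = (-4 + (-11/52 - sqrt(95)/888))**2 = (-219/52 - sqrt(95)/888)**2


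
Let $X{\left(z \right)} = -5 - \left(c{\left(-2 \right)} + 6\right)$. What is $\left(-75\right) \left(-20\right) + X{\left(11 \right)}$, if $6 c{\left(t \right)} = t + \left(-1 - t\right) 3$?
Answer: $\frac{8933}{6} \approx 1488.8$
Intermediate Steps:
$c{\left(t \right)} = - \frac{1}{2} - \frac{t}{3}$ ($c{\left(t \right)} = \frac{t + \left(-1 - t\right) 3}{6} = \frac{t - \left(3 + 3 t\right)}{6} = \frac{-3 - 2 t}{6} = - \frac{1}{2} - \frac{t}{3}$)
$X{\left(z \right)} = - \frac{67}{6}$ ($X{\left(z \right)} = -5 - \left(\left(- \frac{1}{2} - - \frac{2}{3}\right) + 6\right) = -5 - \left(\left(- \frac{1}{2} + \frac{2}{3}\right) + 6\right) = -5 - \left(\frac{1}{6} + 6\right) = -5 - \frac{37}{6} = - \frac{67}{6}$)
$\left(-75\right) \left(-20\right) + X{\left(11 \right)} = \left(-75\right) \left(-20\right) - \frac{67}{6} = 1500 - \frac{67}{6} = \frac{8933}{6}$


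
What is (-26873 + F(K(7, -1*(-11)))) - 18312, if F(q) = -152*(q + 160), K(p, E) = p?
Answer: -70569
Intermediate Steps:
F(q) = -24320 - 152*q (F(q) = -152*(160 + q) = -24320 - 152*q)
(-26873 + F(K(7, -1*(-11)))) - 18312 = (-26873 + (-24320 - 152*7)) - 18312 = (-26873 + (-24320 - 1064)) - 18312 = (-26873 - 25384) - 18312 = -52257 - 18312 = -70569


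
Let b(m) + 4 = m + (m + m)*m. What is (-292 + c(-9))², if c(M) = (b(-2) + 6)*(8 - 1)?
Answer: 55696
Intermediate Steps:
b(m) = -4 + m + 2*m² (b(m) = -4 + (m + (m + m)*m) = -4 + (m + (2*m)*m) = -4 + (m + 2*m²) = -4 + m + 2*m²)
c(M) = 56 (c(M) = ((-4 - 2 + 2*(-2)²) + 6)*(8 - 1) = ((-4 - 2 + 2*4) + 6)*7 = ((-4 - 2 + 8) + 6)*7 = (2 + 6)*7 = 8*7 = 56)
(-292 + c(-9))² = (-292 + 56)² = (-236)² = 55696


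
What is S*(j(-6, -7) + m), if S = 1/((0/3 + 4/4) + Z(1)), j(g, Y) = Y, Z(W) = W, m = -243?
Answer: -125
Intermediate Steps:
S = 1/2 (S = 1/((0/3 + 4/4) + 1) = 1/((0*(1/3) + 4*(1/4)) + 1) = 1/((0 + 1) + 1) = 1/(1 + 1) = 1/2 ≈ 0.50000)
S*(j(-6, -7) + m) = (-7 - 243)/2 = (1/2)*(-250) = -125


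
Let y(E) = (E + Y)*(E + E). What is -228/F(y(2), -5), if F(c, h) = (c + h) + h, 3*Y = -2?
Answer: 342/7 ≈ 48.857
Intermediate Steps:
Y = -⅔ (Y = (⅓)*(-2) = -⅔ ≈ -0.66667)
y(E) = 2*E*(-⅔ + E) (y(E) = (E - ⅔)*(E + E) = (-⅔ + E)*(2*E) = 2*E*(-⅔ + E))
F(c, h) = c + 2*h
-228/F(y(2), -5) = -228/((⅔)*2*(-2 + 3*2) + 2*(-5)) = -228/((⅔)*2*(-2 + 6) - 10) = -228/((⅔)*2*4 - 10) = -228/(16/3 - 10) = -228/(-14/3) = -228*(-3/14) = 342/7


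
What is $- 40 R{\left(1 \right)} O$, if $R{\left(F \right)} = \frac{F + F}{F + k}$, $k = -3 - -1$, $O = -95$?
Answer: $-7600$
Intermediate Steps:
$k = -2$ ($k = -3 + 1 = -2$)
$R{\left(F \right)} = \frac{2 F}{-2 + F}$ ($R{\left(F \right)} = \frac{F + F}{F - 2} = \frac{2 F}{-2 + F}$)
$- 40 R{\left(1 \right)} O = - 40 \cdot 2 \cdot 1 \frac{1}{-2 + 1} \left(-95\right) = - 40 \cdot 2 \cdot 1 \frac{1}{-1} \left(-95\right) = - 40 \cdot 2 \cdot 1 \left(-1\right) \left(-95\right) = - 40 \left(-2\right) \left(-95\right) = - \left(-80\right) \left(-95\right) = \left(-1\right) 7600 = -7600$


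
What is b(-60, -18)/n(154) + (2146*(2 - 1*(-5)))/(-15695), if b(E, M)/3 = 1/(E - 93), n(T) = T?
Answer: -117998483/123268530 ≈ -0.95725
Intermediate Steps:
b(E, M) = 3/(-93 + E) (b(E, M) = 3/(E - 93) = 3/(-93 + E))
b(-60, -18)/n(154) + (2146*(2 - 1*(-5)))/(-15695) = (3/(-93 - 60))/154 + (2146*(2 - 1*(-5)))/(-15695) = (3/(-153))*(1/154) + (2146*(2 + 5))*(-1/15695) = (3*(-1/153))*(1/154) + (2146*7)*(-1/15695) = -1/51*1/154 + 15022*(-1/15695) = -1/7854 - 15022/15695 = -117998483/123268530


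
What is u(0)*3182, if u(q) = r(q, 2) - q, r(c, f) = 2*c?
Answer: 0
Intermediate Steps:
u(q) = q (u(q) = 2*q - q = q)
u(0)*3182 = 0*3182 = 0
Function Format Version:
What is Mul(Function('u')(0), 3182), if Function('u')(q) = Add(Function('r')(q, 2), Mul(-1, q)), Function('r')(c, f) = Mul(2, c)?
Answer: 0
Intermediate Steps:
Function('u')(q) = q (Function('u')(q) = Add(Mul(2, q), Mul(-1, q)) = q)
Mul(Function('u')(0), 3182) = Mul(0, 3182) = 0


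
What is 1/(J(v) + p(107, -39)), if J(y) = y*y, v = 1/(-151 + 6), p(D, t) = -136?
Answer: -21025/2859399 ≈ -0.0073529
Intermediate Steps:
v = -1/145 (v = 1/(-145) = -1/145 ≈ -0.0068966)
J(y) = y**2
1/(J(v) + p(107, -39)) = 1/((-1/145)**2 - 136) = 1/(1/21025 - 136) = 1/(-2859399/21025) = -21025/2859399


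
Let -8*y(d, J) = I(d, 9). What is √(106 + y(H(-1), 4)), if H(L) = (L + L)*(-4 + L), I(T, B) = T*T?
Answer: √374/2 ≈ 9.6695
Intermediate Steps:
I(T, B) = T²
H(L) = 2*L*(-4 + L) (H(L) = (2*L)*(-4 + L) = 2*L*(-4 + L))
y(d, J) = -d²/8
√(106 + y(H(-1), 4)) = √(106 - 4*(-4 - 1)²/8) = √(106 - (2*(-1)*(-5))²/8) = √(106 - ⅛*10²) = √(106 - ⅛*100) = √(106 - 25/2) = √(187/2) = √374/2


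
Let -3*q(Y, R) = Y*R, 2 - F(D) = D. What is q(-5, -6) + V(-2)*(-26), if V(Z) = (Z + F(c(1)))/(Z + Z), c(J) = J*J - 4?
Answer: 19/2 ≈ 9.5000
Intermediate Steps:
c(J) = -4 + J**2 (c(J) = J**2 - 4 = -4 + J**2)
F(D) = 2 - D
V(Z) = (5 + Z)/(2*Z) (V(Z) = (Z + (2 - (-4 + 1**2)))/(Z + Z) = (Z + (2 - (-4 + 1)))/((2*Z)) = (Z + (2 - 1*(-3)))*(1/(2*Z)) = (Z + (2 + 3))*(1/(2*Z)) = (Z + 5)*(1/(2*Z)) = (5 + Z)*(1/(2*Z)) = (5 + Z)/(2*Z))
q(Y, R) = -R*Y/3 (q(Y, R) = -Y*R/3 = -R*Y/3)
q(-5, -6) + V(-2)*(-26) = -1/3*(-6)*(-5) + ((1/2)*(5 - 2)/(-2))*(-26) = -10 + ((1/2)*(-1/2)*3)*(-26) = -10 - 3/4*(-26) = -10 + 39/2 = 19/2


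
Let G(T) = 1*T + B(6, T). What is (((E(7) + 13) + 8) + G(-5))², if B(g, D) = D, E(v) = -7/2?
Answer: 225/4 ≈ 56.250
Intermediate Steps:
E(v) = -7/2 (E(v) = -7*½ = -7/2)
G(T) = 2*T (G(T) = 1*T + T = T + T = 2*T)
(((E(7) + 13) + 8) + G(-5))² = (((-7/2 + 13) + 8) + 2*(-5))² = ((19/2 + 8) - 10)² = (35/2 - 10)² = (15/2)² = 225/4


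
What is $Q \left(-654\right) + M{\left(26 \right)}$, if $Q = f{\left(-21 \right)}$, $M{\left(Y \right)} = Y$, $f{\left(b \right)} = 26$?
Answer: $-16978$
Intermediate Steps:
$Q = 26$
$Q \left(-654\right) + M{\left(26 \right)} = 26 \left(-654\right) + 26 = -17004 + 26 = -16978$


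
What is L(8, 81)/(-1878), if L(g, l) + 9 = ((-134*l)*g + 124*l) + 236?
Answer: 76561/1878 ≈ 40.767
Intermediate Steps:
L(g, l) = 227 + 124*l - 134*g*l (L(g, l) = -9 + (((-134*l)*g + 124*l) + 236) = -9 + ((-134*g*l + 124*l) + 236) = -9 + ((124*l - 134*g*l) + 236) = -9 + (236 + 124*l - 134*g*l) = 227 + 124*l - 134*g*l)
L(8, 81)/(-1878) = (227 + 124*81 - 134*8*81)/(-1878) = (227 + 10044 - 86832)*(-1/1878) = -76561*(-1/1878) = 76561/1878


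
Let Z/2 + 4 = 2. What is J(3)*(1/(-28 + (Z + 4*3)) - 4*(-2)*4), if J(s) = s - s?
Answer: 0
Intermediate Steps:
Z = -4 (Z = -8 + 2*2 = -8 + 4 = -4)
J(s) = 0
J(3)*(1/(-28 + (Z + 4*3)) - 4*(-2)*4) = 0*(1/(-28 + (-4 + 4*3)) - 4*(-2)*4) = 0*(1/(-28 + (-4 + 12)) + 8*4) = 0*(1/(-28 + 8) + 32) = 0*(1/(-20) + 32) = 0*(-1/20 + 32) = 0*(639/20) = 0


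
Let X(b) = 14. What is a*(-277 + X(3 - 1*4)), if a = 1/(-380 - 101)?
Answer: 263/481 ≈ 0.54678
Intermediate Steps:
a = -1/481 (a = 1/(-481) = -1/481 ≈ -0.0020790)
a*(-277 + X(3 - 1*4)) = -(-277 + 14)/481 = -1/481*(-263) = 263/481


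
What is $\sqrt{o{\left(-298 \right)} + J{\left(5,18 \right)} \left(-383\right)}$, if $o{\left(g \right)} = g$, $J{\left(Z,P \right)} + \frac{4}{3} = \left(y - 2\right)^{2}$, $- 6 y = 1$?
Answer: $\frac{i \sqrt{57071}}{6} \approx 39.816 i$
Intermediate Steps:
$y = - \frac{1}{6}$ ($y = \left(- \frac{1}{6}\right) 1 = - \frac{1}{6} \approx -0.16667$)
$J{\left(Z,P \right)} = \frac{121}{36}$ ($J{\left(Z,P \right)} = - \frac{4}{3} + \left(- \frac{1}{6} - 2\right)^{2} = - \frac{4}{3} + \left(- \frac{13}{6}\right)^{2} = - \frac{4}{3} + \frac{169}{36} = \frac{121}{36}$)
$\sqrt{o{\left(-298 \right)} + J{\left(5,18 \right)} \left(-383\right)} = \sqrt{-298 + \frac{121}{36} \left(-383\right)} = \sqrt{-298 - \frac{46343}{36}} = \sqrt{- \frac{57071}{36}} = \frac{i \sqrt{57071}}{6}$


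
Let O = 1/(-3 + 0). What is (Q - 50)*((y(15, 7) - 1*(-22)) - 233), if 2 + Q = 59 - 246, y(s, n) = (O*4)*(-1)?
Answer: 150331/3 ≈ 50110.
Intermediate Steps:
O = -⅓ (O = 1/(-3) = -⅓ ≈ -0.33333)
y(s, n) = 4/3 (y(s, n) = -⅓*4*(-1) = -4/3*(-1) = 4/3)
Q = -189 (Q = -2 + (59 - 246) = -2 - 187 = -189)
(Q - 50)*((y(15, 7) - 1*(-22)) - 233) = (-189 - 50)*((4/3 - 1*(-22)) - 233) = -239*((4/3 + 22) - 233) = -239*(70/3 - 233) = -239*(-629/3) = 150331/3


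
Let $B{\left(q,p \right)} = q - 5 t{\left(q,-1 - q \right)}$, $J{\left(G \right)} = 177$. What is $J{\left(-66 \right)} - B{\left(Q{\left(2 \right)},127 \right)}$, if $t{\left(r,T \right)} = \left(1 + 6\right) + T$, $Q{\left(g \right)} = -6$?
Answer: $243$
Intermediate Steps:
$t{\left(r,T \right)} = 7 + T$
$B{\left(q,p \right)} = -30 + 6 q$ ($B{\left(q,p \right)} = q - 5 \left(7 - \left(1 + q\right)\right) = q - 5 \left(6 - q\right) = q + \left(-30 + 5 q\right) = -30 + 6 q$)
$J{\left(-66 \right)} - B{\left(Q{\left(2 \right)},127 \right)} = 177 - \left(-30 + 6 \left(-6\right)\right) = 177 - \left(-30 - 36\right) = 177 - -66 = 177 + 66 = 243$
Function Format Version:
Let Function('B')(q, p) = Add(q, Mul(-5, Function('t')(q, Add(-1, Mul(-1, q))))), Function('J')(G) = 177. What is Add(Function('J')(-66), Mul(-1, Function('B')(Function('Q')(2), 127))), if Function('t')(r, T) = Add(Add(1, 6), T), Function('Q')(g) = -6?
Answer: 243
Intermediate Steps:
Function('t')(r, T) = Add(7, T)
Function('B')(q, p) = Add(-30, Mul(6, q)) (Function('B')(q, p) = Add(q, Mul(-5, Add(7, Add(-1, Mul(-1, q))))) = Add(q, Mul(-5, Add(6, Mul(-1, q)))) = Add(q, Add(-30, Mul(5, q))) = Add(-30, Mul(6, q)))
Add(Function('J')(-66), Mul(-1, Function('B')(Function('Q')(2), 127))) = Add(177, Mul(-1, Add(-30, Mul(6, -6)))) = Add(177, Mul(-1, Add(-30, -36))) = Add(177, Mul(-1, -66)) = Add(177, 66) = 243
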